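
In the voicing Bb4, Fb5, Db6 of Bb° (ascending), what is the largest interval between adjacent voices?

major sixth

Adjacent intervals: Bb4→Fb5 = diminished fifth; Fb5→Db6 = major sixth.
The largest is Fb5 to Db6, a major sixth (9 semitones).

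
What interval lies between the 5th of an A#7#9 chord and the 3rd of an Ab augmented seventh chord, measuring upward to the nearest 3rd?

diminished sixth

A#7#9 has E# as its 5th, and Ab augmented seventh has C as its 3rd.
6 letter names make it a sixth; at 7 semitones (a whole step narrower than major) the quality is diminished.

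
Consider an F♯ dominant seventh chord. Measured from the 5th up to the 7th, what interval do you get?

minor third

Spelling the chord: F♯–A♯–C♯–E.
The 5th is C♯ and the 7th is E.
3 letter names make it a third; at 3 semitones (a half step narrower than major) the quality is minor.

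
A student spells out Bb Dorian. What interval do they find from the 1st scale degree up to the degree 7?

Spelling Bb Dorian: Bb C Db Eb F G Ab.
The 1st scale degree is Bb and the 7th scale degree is Ab.
Bb up to Ab is 10 semitones, a half step narrower than a major seventh, so the interval is minor.

m7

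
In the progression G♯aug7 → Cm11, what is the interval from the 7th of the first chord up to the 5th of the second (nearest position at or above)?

minor second

G♯aug7 has F♯ as its 7th, and Cm11 has G as its 5th.
2 letter names make it a second; at 1 semitone (a half step narrower than major) the quality is minor.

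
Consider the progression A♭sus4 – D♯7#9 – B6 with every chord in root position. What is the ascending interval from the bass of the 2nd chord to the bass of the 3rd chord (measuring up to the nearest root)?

minor 6th

The roots are D♯ and B.
6 letter names make it a sixth; at 8 semitones (a half step narrower than major) the quality is minor.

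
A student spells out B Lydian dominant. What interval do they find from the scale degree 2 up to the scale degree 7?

m6

The scale runs B C# D# E# F# G# A.
So we need the interval from C# up to A.
From C# to A: 8 semitones over a sixth = minor.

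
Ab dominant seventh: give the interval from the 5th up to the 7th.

Ab dominant seventh: Ab, C, Eb, Gb.
That puts Eb below Gb.
From Eb to Gb: 3 semitones over a third = minor.

minor third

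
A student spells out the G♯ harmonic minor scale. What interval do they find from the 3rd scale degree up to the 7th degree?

augmented fifth

The scale runs G♯ A♯ B C♯ D♯ E F𝄪.
That puts B below F𝄪.
From B to F𝄪: 8 semitones over a fifth = augmented.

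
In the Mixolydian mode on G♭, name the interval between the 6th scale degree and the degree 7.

minor second

The scale runs G♭ A♭ B♭ C♭ D♭ E♭ F♭.
So we need the interval from E♭ up to F♭.
E♭ up to F♭ is 1 semitone, a half step narrower than a major second, so the interval is minor.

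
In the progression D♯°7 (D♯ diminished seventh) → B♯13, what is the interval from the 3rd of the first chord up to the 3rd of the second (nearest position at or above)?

A6

The 3rd of D♯°7 (D♯ diminished seventh) is F♯; the 3rd of B♯13 is D𝄪.
From F♯ to D𝄪: 10 semitones over a sixth = augmented.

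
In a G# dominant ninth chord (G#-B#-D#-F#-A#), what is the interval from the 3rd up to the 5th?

minor 3rd

The 3rd is B# and the 5th is D#.
B# up to D# is 3 semitones, a half step narrower than a major third, so the interval is minor.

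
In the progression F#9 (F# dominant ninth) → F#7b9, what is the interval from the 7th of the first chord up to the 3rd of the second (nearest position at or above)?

F#9 (F# dominant ninth) has E as its 7th, and F#7b9 has A# as its 3rd.
4 letter names make it a fourth; at 6 semitones (a half step wider than perfect) the quality is augmented.

augmented fourth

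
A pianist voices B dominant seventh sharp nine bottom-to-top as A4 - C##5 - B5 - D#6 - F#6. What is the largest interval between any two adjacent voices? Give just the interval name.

Adjacent intervals: A4→C##5 = augmented third; C##5→B5 = diminished seventh; B5→D#6 = major third; D#6→F#6 = minor third.
The largest is C##5 to B5, a diminished seventh (9 semitones).

diminished seventh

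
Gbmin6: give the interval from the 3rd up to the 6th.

Gbmin6 is spelled Gb-Bbb-Db-Eb.
That puts Bbb below Eb.
From Bbb to Eb: 6 semitones over a fourth = augmented.

augmented fourth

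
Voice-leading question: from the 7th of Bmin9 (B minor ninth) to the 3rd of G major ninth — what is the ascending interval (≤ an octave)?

The 7th of Bmin9 (B minor ninth) is A; the 3rd of G major ninth is B.
From A to B is 2 semitones, exactly the major second.

major second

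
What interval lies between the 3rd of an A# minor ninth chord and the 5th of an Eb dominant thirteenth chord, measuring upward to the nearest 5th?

diminished seventh

A# minor ninth has C# as its 3rd, and Eb dominant thirteenth has Bb as its 5th.
C# up to Bb is 9 semitones, a whole step narrower than a major seventh, so the interval is diminished.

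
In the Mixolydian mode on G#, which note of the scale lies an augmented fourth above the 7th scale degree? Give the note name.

The scale is G# A# B# C# D# E# F#.
The 7th scale degree is F#; an augmented fourth above that is B# — scale degree 3.

B#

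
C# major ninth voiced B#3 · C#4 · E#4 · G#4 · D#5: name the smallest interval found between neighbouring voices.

Adjacent intervals: B#3→C#4 = minor second; C#4→E#4 = major third; E#4→G#4 = minor third; G#4→D#5 = perfect fifth.
The smallest is B#3 to C#4, a minor second (1 semitone).

minor second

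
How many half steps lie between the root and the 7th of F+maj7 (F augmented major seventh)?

F augmented major seventh: F, A, C#, E.
F to E is a major seventh: 11 semitones.

11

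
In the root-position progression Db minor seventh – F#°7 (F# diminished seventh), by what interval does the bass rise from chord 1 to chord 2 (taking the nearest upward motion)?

The roots are Db and F#.
Db up to F# is 5 semitones, a half step wider than a major third, so the interval is augmented.

augmented third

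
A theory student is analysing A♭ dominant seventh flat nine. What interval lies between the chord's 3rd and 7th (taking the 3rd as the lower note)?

d5

A♭7b9 is spelled A♭ C E♭ G♭ B𝄫.
So we need the interval from C up to G♭.
5 letter names make it a fifth; at 6 semitones (a half step narrower than perfect) the quality is diminished.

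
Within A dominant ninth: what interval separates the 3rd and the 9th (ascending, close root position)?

Spelling the chord: A-C#-E-G-B.
The 3rd is C# and the 9th is B.
7 letter names make it a seventh; at 10 semitones (a half step narrower than major) the quality is minor.

minor seventh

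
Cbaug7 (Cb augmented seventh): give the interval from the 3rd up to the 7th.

d5

Cb7#5: Cb Eb G Bbb.
So we need the interval from Eb up to Bbb.
Eb up to Bbb is 6 semitones, a half step narrower than a perfect fifth, so the interval is diminished.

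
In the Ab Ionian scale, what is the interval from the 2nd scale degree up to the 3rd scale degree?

Ab major: Ab Bb C Db Eb F G.
The 2nd scale degree is Bb and the degree 3 is C.
Bb up to C spans 2 letter names and 2 semitones — a major second.

major second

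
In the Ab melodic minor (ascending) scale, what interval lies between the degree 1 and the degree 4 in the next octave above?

Ab melodic minor: Ab Bb Cb Db Eb F G.
Degree 1 = Ab; degree 4 (up an octave) = Db.
Counting 11 letters and 17 half steps from Ab gives a perfect eleventh.

perfect eleventh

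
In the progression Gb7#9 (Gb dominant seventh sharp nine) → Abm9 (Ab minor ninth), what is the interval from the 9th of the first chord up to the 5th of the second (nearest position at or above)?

diminished fifth

The 9th of Gb7#9 (Gb dominant seventh sharp nine) is A; the 5th of Abm9 (Ab minor ninth) is Eb.
A up to Eb is 6 semitones, a half step narrower than a perfect fifth, so the interval is diminished.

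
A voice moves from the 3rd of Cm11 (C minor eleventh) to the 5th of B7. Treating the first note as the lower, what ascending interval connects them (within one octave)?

augmented 2nd

The 3rd of Cm11 (C minor eleventh) is Eb; the 5th of B7 is F#.
From Eb to F#: 3 semitones over a second = augmented.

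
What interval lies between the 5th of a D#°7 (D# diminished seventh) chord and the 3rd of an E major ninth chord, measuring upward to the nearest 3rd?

D#°7 (D# diminished seventh) has A as its 5th, and E major ninth has G# as its 3rd.
From A to G# is 11 semitones, exactly the major seventh.

major seventh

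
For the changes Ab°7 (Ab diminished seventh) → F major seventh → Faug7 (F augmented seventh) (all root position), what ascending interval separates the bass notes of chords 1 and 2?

The roots are Ab and F.
Counting 6 letters and 9 half steps from Ab gives a major sixth.

major sixth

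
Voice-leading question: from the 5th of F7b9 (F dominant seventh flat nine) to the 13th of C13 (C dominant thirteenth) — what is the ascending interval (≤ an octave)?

M6

The 5th of F7b9 (F dominant seventh flat nine) is C; the 13th of C13 (C dominant thirteenth) is A.
Counting 6 letters and 9 half steps from C gives a major sixth.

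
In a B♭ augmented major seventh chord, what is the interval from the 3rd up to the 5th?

major third

The chord tones of B♭ augmented major seventh are B♭-D-F♯-A.
The 3rd is D and the 5th is F♯.
D up to F♯ spans 3 letter names and 4 semitones — a major third.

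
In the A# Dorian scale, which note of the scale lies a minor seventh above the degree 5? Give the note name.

The scale is A# B# C# D# E# F## G#.
The degree 5 is E#; a minor seventh above that is D# — scale degree 4.

D#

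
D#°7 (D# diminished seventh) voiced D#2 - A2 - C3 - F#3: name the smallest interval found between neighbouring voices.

Adjacent intervals: D#2→A2 = diminished fifth; A2→C3 = minor third; C3→F#3 = augmented fourth.
The smallest is A2 to C3, a minor third (3 semitones).

minor third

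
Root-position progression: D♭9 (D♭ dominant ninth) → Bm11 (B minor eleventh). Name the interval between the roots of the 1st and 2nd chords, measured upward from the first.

The roots are D♭ and B.
D♭ up to B is 10 semitones, a half step wider than a major sixth, so the interval is augmented.

A6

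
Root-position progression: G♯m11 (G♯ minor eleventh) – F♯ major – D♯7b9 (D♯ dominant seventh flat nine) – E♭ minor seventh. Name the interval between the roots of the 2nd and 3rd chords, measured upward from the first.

M6

The roots are F♯ and D♯.
Counting 6 letters and 9 half steps from F♯ gives a major sixth.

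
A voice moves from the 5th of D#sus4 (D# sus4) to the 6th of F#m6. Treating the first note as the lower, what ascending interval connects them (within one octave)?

perfect fourth

The 5th of D#sus4 (D# sus4) is A#; the 6th of F#m6 is D#.
From A# to D# is 5 semitones, exactly the perfect fourth.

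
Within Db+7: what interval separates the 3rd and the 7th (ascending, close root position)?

Db augmented seventh: Db, F, A, Cb.
That puts F below Cb.
From F to Cb: 6 semitones over a fifth = diminished.

d5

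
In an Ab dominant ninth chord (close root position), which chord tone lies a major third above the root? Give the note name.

C

Spelling the chord: Ab, C, Eb, Gb, Bb.
The root is Ab. A major third above Ab is C.
C is the chord's 3rd.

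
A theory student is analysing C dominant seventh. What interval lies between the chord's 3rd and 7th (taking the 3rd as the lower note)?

The chord tones of C7 (C dominant seventh) are C, E, G, Bb.
So we need the interval from E up to Bb.
E up to Bb is 6 semitones, a half step narrower than a perfect fifth, so the interval is diminished.

diminished fifth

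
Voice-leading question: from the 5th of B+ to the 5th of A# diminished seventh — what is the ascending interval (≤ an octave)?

B+ has F## as its 5th, and A# diminished seventh has E as its 5th.
7 letter names make it a seventh; at 9 semitones (a whole step narrower than major) the quality is diminished.

diminished 7th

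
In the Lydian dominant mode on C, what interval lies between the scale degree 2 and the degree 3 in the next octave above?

Spelling the Lydian dominant mode on C: C D E F♯ G A B♭.
The scale degree 2 is D and the degree 3 (up an octave) is E.
D up to E spans 9 letter names and 14 semitones — a major ninth.

major ninth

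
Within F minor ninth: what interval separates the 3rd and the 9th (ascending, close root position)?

Fm9 is spelled F Ab C Eb G.
That puts Ab below G.
From Ab to G is 11 semitones, exactly the major seventh.

major seventh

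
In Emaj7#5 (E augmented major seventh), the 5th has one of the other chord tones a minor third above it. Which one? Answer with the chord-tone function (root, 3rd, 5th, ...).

Emaj7#5: E G# B# D#.
The 5th is B#. A minor third above B# is D#.
D# is the chord's 7th.

7th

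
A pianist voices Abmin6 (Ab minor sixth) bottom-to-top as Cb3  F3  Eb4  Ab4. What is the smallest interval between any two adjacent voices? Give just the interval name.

Adjacent intervals: Cb3→F3 = augmented fourth; F3→Eb4 = minor seventh; Eb4→Ab4 = perfect fourth.
The smallest is Eb4 to Ab4, a perfect fourth (5 semitones).

P4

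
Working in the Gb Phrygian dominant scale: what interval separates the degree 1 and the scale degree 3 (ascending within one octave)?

major 3rd

The scale runs Gb Abb Bb Cb Db Ebb Fb.
So we need the interval from Gb up to Bb.
From Gb to Bb is 4 semitones, exactly the major third.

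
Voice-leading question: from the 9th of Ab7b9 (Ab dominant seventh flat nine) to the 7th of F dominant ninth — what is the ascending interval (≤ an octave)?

The 9th of Ab7b9 (Ab dominant seventh flat nine) is Bbb; the 7th of F dominant ninth is Eb.
4 letter names make it a fourth; at 6 semitones (a half step wider than perfect) the quality is augmented.

augmented fourth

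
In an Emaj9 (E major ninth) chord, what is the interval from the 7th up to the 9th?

Emaj9 (E major ninth) is spelled E G# B D# F#.
The 7th is D# and the 9th is F#.
D# up to F# is 3 semitones, a half step narrower than a major third, so the interval is minor.

minor third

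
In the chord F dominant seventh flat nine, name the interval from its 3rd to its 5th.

Spelling the chord: F-A-C-Eb-Gb.
3rd = A; 5th = C.
A up to C is 3 semitones, a half step narrower than a major third, so the interval is minor.

minor third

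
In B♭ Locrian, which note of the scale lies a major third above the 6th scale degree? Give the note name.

Bb

The scale is B♭ C♭ D♭ E♭ F♭ G♭ A♭.
The 6th scale degree is G♭; a major third above that is B♭ — scale degree 1.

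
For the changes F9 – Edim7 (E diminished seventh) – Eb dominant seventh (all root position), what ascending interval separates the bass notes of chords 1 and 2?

The roots are F and E.
Counting 7 letters and 11 half steps from F gives a major seventh.

M7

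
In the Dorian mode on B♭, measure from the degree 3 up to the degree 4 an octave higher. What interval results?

M9

The scale runs B♭ C D♭ E♭ F G A♭.
Degree 3 = D♭; 4th degree (up an octave) = E♭.
Counting 9 letters and 14 half steps from D♭ gives a major ninth.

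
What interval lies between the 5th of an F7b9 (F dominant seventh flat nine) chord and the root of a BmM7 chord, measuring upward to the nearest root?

major seventh

F7b9 (F dominant seventh flat nine) has C as its 5th, and BmM7 has B as its root.
Counting 7 letters and 11 half steps from C gives a major seventh.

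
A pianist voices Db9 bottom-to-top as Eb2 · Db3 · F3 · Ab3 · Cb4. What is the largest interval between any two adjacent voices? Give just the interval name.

Adjacent intervals: Eb2→Db3 = minor seventh; Db3→F3 = major third; F3→Ab3 = minor third; Ab3→Cb4 = minor third.
The largest is Eb2 to Db3, a minor seventh (10 semitones).

minor seventh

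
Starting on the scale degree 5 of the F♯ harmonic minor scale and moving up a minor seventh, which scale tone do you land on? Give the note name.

B

The scale is F♯ G♯ A B C♯ D E♯.
The scale degree 5 is C♯; a minor seventh above that is B — scale degree 4.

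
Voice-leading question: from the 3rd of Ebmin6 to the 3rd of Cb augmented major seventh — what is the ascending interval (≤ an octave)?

major sixth

The 3rd of Ebmin6 is Gb; the 3rd of Cb augmented major seventh is Eb.
Counting 6 letters and 9 half steps from Gb gives a major sixth.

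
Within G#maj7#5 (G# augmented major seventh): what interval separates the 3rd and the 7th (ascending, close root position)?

perfect fifth

Spelling the chord: G# B# D## F##.
So we need the interval from B# up to F##.
Counting 5 letters and 7 half steps from B# gives a perfect fifth.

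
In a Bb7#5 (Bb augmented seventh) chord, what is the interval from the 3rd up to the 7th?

Bbaug7 (Bb augmented seventh): Bb, D, F#, Ab.
The 3rd is D and the 7th is Ab.
From D to Ab: 6 semitones over a fifth = diminished.
This 3–7 tritone is the characteristic tension at the heart of the dominant sound.

diminished fifth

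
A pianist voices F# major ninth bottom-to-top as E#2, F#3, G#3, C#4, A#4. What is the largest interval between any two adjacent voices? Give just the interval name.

minor 9th

Adjacent intervals: E#2→F#3 = minor ninth; F#3→G#3 = major second; G#3→C#4 = perfect fourth; C#4→A#4 = major sixth.
The largest is E#2 to F#3, a minor ninth (13 semitones).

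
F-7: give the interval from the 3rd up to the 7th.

Fmin7 is spelled F, Ab, C, Eb.
So we need the interval from Ab up to Eb.
Counting 5 letters and 7 half steps from Ab gives a perfect fifth.

perfect 5th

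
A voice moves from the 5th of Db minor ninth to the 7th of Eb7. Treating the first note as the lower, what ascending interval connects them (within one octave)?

perfect fourth

The 5th of Db minor ninth is Ab; the 7th of Eb7 is Db.
Counting 4 letters and 5 half steps from Ab gives a perfect fourth.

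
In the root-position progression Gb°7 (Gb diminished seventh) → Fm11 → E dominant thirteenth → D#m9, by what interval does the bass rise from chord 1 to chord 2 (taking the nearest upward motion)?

major 7th

The roots are Gb and F.
Counting 7 letters and 11 half steps from Gb gives a major seventh.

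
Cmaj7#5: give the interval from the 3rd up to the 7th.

C augmented major seventh: C, E, G#, B.
3rd = E; 7th = B.
From E to B is 7 semitones, exactly the perfect fifth.

P5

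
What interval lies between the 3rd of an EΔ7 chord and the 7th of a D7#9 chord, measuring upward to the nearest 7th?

EΔ7 has G# as its 3rd, and D7#9 has C as its 7th.
G# up to C is 4 semitones, a half step narrower than a perfect fourth, so the interval is diminished.

diminished 4th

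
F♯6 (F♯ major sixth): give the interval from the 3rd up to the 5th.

Spelling the chord: F♯ A♯ C♯ D♯.
3rd = A♯; 5th = C♯.
From A♯ to C♯: 3 semitones over a third = minor.

m3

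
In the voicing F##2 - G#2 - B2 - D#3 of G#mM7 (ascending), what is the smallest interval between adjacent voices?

minor second

Adjacent intervals: F##2→G#2 = minor second; G#2→B2 = minor third; B2→D#3 = major third.
The smallest is F##2 to G#2, a minor second (1 semitone).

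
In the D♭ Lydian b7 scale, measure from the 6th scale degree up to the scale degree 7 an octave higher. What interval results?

minor ninth

The scale runs D♭ E♭ F G A♭ B♭ C♭.
6th scale degree = B♭; 7th scale degree (up an octave) = C♭.
B♭ up to C♭ is 13 semitones, a half step narrower than a major ninth, so the interval is minor.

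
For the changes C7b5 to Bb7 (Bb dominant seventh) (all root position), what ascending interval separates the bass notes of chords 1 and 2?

minor seventh

The roots are C and Bb.
C up to Bb is 10 semitones, a half step narrower than a major seventh, so the interval is minor.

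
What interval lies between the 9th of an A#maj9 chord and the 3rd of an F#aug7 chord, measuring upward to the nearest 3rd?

minor seventh

A#maj9 has B# as its 9th, and F#aug7 has A# as its 3rd.
From B# to A#: 10 semitones over a seventh = minor.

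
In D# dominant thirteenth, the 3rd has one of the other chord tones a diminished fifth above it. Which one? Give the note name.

D#13 is spelled D# F## A# C# E# B#.
The 3rd is F##. A diminished fifth above F## is C#.
C# is the chord's 7th.

C#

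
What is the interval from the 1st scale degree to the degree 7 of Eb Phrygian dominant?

Eb phrygian dominant: Eb Fb G Ab Bb Cb Db.
The 1st scale degree is Eb and the 7th scale degree is Db.
Eb up to Db is 10 semitones, a half step narrower than a major seventh, so the interval is minor.

minor seventh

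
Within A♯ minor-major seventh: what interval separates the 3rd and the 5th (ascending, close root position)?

The chord tones of A♯m(maj7) are A♯ C♯ E♯ G𝄪.
So we need the interval from C♯ up to E♯.
C♯ up to E♯ spans 3 letter names and 4 semitones — a major third.

major 3rd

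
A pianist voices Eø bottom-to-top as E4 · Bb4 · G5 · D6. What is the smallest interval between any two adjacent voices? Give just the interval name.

Adjacent intervals: E4→Bb4 = diminished fifth; Bb4→G5 = major sixth; G5→D6 = perfect fifth.
The smallest is E4 to Bb4, a diminished fifth (6 semitones).

diminished 5th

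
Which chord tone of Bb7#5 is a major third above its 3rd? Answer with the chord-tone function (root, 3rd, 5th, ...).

5th

Bbaug7 (Bb augmented seventh): Bb, D, F#, Ab.
The 3rd is D. A major third above D is F#.
F# is the chord's 5th.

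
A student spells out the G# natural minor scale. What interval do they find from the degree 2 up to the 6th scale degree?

diminished 5th

Spelling the G# natural minor scale: G# A# B C# D# E F#.
Degree 2 = A#; 6th degree = E.
A# up to E is 6 semitones, a half step narrower than a perfect fifth, so the interval is diminished.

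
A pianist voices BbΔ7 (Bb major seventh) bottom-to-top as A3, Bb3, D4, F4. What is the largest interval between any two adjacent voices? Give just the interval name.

major third

Adjacent intervals: A3→Bb3 = minor second; Bb3→D4 = major third; D4→F4 = minor third.
The largest is Bb3 to D4, a major third (4 semitones).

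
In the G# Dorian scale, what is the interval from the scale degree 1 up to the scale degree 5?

The scale runs G# A# B C# D# E# F#.
The scale degree 1 is G# and the degree 5 is D#.
Counting 5 letters and 7 half steps from G# gives a perfect fifth.

P5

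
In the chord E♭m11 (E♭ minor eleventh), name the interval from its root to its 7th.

E♭m11 (E♭ minor eleventh): E♭ G♭ B♭ D♭ F A♭.
So we need the interval from E♭ up to D♭.
From E♭ to D♭: 10 semitones over a seventh = minor.

minor seventh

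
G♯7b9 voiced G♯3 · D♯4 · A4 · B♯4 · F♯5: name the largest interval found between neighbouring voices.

Adjacent intervals: G♯3→D♯4 = perfect fifth; D♯4→A4 = diminished fifth; A4→B♯4 = augmented second; B♯4→F♯5 = diminished fifth.
The largest is G♯3 to D♯4, a perfect fifth (7 semitones).

P5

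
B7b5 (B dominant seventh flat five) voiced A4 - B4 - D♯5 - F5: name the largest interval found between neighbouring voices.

major third

Adjacent intervals: A4→B4 = major second; B4→D♯5 = major third; D♯5→F5 = diminished third.
The largest is B4 to D♯5, a major third (4 semitones).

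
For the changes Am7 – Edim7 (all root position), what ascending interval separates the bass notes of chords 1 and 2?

perfect fifth

The roots are A and E.
From A to E is 7 semitones, exactly the perfect fifth.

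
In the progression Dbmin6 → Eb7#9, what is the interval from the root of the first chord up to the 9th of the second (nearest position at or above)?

Dbmin6 has Db as its root, and Eb7#9 has F# as its 9th.
From Db to F#: 5 semitones over a third = augmented.

augmented 3rd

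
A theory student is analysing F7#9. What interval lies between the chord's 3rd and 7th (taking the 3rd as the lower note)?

F dominant seventh sharp nine is spelled F–A–C–Eb–G#.
So we need the interval from A up to Eb.
5 letter names make it a fifth; at 6 semitones (a half step narrower than perfect) the quality is diminished.

d5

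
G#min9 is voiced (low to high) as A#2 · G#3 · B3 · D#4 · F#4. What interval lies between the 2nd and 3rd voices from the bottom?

Those voices are G#3 and B3.
G# up to B is 3 semitones, a half step narrower than a major third, so the interval is minor.

m3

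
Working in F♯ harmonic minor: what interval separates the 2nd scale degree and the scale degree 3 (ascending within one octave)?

minor second

F♯ harmonic minor: F♯ G♯ A B C♯ D E♯.
The 2nd scale degree is G♯ and the degree 3 is A.
2 letter names make it a second; at 1 semitone (a half step narrower than major) the quality is minor.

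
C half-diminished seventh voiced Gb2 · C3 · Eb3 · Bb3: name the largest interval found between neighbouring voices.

Adjacent intervals: Gb2→C3 = augmented fourth; C3→Eb3 = minor third; Eb3→Bb3 = perfect fifth.
The largest is Eb3 to Bb3, a perfect fifth (7 semitones).

perfect 5th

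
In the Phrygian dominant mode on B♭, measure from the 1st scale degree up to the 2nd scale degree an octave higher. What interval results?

minor ninth

B♭ phrygian dominant: B♭ C♭ D E♭ F G♭ A♭.
So we need the interval from B♭ up to C♭.
B♭ up to C♭ is 13 semitones, a half step narrower than a major ninth, so the interval is minor.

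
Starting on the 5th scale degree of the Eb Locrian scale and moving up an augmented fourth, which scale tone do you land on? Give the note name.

Eb

The scale is Eb Fb Gb Ab Bbb Cb Db.
The 5th scale degree is Bbb; an augmented fourth above that is Eb — scale degree 1.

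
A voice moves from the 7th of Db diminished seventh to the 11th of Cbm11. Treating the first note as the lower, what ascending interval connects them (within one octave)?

The 7th of Db diminished seventh is Cbb; the 11th of Cbm11 is Fb.
Cbb up to Fb is 6 semitones, a half step wider than a perfect fourth, so the interval is augmented.

augmented fourth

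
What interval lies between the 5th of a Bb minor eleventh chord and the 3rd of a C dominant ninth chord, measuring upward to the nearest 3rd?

Bb minor eleventh has F as its 5th, and C dominant ninth has E as its 3rd.
F up to E spans 7 letter names and 11 semitones — a major seventh.

major seventh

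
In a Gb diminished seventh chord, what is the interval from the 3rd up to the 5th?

minor 3rd

Spelling the chord: Gb-Bbb-Dbb-Fbb.
That puts Bbb below Dbb.
From Bbb to Dbb: 3 semitones over a third = minor.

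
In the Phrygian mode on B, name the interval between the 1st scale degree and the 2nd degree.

m2

The scale runs B C D E F# G A.
1st scale degree = B; 2nd degree = C.
B up to C is 1 semitone, a half step narrower than a major second, so the interval is minor.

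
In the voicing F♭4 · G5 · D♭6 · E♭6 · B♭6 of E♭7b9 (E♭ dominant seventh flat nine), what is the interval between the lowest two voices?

augmented ninth

Those voices are F♭4 and G5.
From F♭ to G: 15 semitones over a ninth = augmented.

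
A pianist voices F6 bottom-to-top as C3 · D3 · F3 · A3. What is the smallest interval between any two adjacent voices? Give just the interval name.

Adjacent intervals: C3→D3 = major second; D3→F3 = minor third; F3→A3 = major third.
The smallest is C3 to D3, a major second (2 semitones).

major second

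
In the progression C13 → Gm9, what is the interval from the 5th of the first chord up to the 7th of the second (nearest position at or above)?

The 5th of C13 is G; the 7th of Gm9 is F.
G up to F is 10 semitones, a half step narrower than a major seventh, so the interval is minor.

minor seventh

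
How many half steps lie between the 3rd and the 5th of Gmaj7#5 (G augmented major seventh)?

4

Spelling the chord: G B D♯ F♯.
B to D♯ is a major third: 4 semitones.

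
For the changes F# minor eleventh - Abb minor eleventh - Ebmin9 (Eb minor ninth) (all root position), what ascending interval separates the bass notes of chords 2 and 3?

augmented fifth

The roots are Abb and Eb.
5 letter names make it a fifth; at 8 semitones (a half step wider than perfect) the quality is augmented.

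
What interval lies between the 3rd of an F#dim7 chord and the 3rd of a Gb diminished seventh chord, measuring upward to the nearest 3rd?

F#dim7 has A as its 3rd, and Gb diminished seventh has Bbb as its 3rd.
2 letter names make it a second; at 0 semitones (a whole step narrower than major) the quality is diminished.

diminished 2nd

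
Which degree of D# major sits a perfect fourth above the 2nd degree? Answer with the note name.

The scale is D# E# F## G# A# B# C##.
The 2nd degree is E#; a perfect fourth above that is A# — scale degree 5.

A#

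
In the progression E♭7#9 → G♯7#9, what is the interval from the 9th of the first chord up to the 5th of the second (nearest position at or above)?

The 9th of E♭7#9 is F♯; the 5th of G♯7#9 is D♯.
Counting 6 letters and 9 half steps from F♯ gives a major sixth.

major sixth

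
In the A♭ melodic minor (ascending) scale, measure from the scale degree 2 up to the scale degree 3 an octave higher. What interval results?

minor ninth

Spelling the A♭ melodic minor (ascending) scale: A♭ B♭ C♭ D♭ E♭ F G.
That puts B♭ below C♭.
9 letter names make it a ninth; at 13 semitones (a half step narrower than major) the quality is minor.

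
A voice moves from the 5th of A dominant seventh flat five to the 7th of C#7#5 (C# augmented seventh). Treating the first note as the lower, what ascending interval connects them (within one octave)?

augmented fifth

A dominant seventh flat five has Eb as its 5th, and C#7#5 (C# augmented seventh) has B as its 7th.
Eb up to B is 8 semitones, a half step wider than a perfect fifth, so the interval is augmented.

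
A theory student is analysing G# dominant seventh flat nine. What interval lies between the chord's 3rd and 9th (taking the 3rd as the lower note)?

d7

Spelling the chord: G# B# D# F# A.
That puts B# below A.
From B# to A: 9 semitones over a seventh = diminished.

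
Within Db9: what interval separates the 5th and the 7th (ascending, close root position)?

m3

Db dominant ninth: Db F Ab Cb Eb.
The 5th is Ab and the 7th is Cb.
From Ab to Cb: 3 semitones over a third = minor.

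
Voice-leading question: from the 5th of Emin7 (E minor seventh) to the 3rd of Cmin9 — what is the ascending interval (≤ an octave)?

diminished fourth

Emin7 (E minor seventh) has B as its 5th, and Cmin9 has Eb as its 3rd.
4 letter names make it a fourth; at 4 semitones (a half step narrower than perfect) the quality is diminished.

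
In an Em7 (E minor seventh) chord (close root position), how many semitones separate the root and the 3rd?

The chord tones of E minor seventh are E, G, B, D.
E to G is a minor third: 3 semitones.

3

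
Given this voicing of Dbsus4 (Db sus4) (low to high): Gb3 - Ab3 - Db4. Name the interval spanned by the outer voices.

perfect fifth

The outer voices are Gb3 and Db4.
Gb up to Db spans 5 letter names and 7 semitones — a perfect fifth.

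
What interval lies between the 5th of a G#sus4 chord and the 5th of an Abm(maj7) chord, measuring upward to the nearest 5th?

G#sus4 has D# as its 5th, and Abm(maj7) has Eb as its 5th.
2 letter names make it a second; at 0 semitones (a whole step narrower than major) the quality is diminished.

diminished second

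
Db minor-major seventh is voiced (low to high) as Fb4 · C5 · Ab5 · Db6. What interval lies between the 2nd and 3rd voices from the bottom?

minor sixth

Those voices are C5 and Ab5.
From C to Ab: 8 semitones over a sixth = minor.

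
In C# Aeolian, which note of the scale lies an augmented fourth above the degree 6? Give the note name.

D#

The scale is C# D# E F# G# A B.
The degree 6 is A; an augmented fourth above that is D# — scale degree 2.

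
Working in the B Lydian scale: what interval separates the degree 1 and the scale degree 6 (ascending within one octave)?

The scale runs B C# D# E# F# G# A#.
The degree 1 is B and the degree 6 is G#.
From B to G# is 9 semitones, exactly the major sixth.

major sixth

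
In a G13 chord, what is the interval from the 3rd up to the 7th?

diminished fifth

G dominant thirteenth is spelled G B D F A E.
3rd = B; 7th = F.
5 letter names make it a fifth; at 6 semitones (a half step narrower than perfect) the quality is diminished.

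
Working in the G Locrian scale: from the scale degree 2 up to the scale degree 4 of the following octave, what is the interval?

major tenth

Spelling the G Locrian scale: G Ab Bb C Db Eb F.
The scale degree 2 is Ab and the scale degree 4 (up an octave) is C.
Ab up to C spans 10 letter names and 16 semitones — a major tenth.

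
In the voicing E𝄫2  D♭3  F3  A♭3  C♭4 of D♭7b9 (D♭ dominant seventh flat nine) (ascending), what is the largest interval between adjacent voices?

M7

Adjacent intervals: E𝄫2→D♭3 = major seventh; D♭3→F3 = major third; F3→A♭3 = minor third; A♭3→C♭4 = minor third.
The largest is E𝄫2 to D♭3, a major seventh (11 semitones).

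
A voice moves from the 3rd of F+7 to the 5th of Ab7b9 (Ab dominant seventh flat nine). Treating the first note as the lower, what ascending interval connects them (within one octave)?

diminished fifth

F+7 has A as its 3rd, and Ab7b9 (Ab dominant seventh flat nine) has Eb as its 5th.
A up to Eb is 6 semitones, a half step narrower than a perfect fifth, so the interval is diminished.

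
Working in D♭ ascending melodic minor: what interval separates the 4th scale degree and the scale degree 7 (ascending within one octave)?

The scale runs D♭ E♭ F♭ G♭ A♭ B♭ C.
4th scale degree = G♭; scale degree 7 = C.
From G♭ to C: 6 semitones over a fourth = augmented.

augmented fourth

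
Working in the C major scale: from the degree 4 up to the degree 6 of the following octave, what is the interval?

major tenth

Spelling the C major scale: C D E F G A B.
Degree 4 = F; 6th degree (up an octave) = A.
F up to A spans 10 letter names and 16 semitones — a major tenth.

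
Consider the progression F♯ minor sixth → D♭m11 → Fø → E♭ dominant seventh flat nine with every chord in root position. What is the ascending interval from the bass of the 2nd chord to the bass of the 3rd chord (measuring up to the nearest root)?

The roots are D♭ and F.
Counting 3 letters and 4 half steps from D♭ gives a major third.

M3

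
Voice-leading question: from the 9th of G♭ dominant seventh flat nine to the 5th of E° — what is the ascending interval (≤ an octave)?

The 9th of G♭ dominant seventh flat nine is A𝄫; the 5th of E° is B♭.
2 letter names make it a second; at 3 semitones (a half step wider than major) the quality is augmented.

augmented 2nd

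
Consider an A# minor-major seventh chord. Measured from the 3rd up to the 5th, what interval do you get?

The chord tones of A#mM7 (A# minor-major seventh) are A#, C#, E#, G##.
So we need the interval from C# up to E#.
Counting 3 letters and 4 half steps from C# gives a major third.

major third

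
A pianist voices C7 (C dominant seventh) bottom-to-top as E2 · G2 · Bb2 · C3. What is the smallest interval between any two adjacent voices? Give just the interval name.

M2

Adjacent intervals: E2→G2 = minor third; G2→Bb2 = minor third; Bb2→C3 = major second.
The smallest is Bb2 to C3, a major second (2 semitones).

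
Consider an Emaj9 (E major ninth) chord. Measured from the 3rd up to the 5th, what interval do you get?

Spelling the chord: E–G#–B–D#–F#.
3rd = G#; 5th = B.
G# up to B is 3 semitones, a half step narrower than a major third, so the interval is minor.

m3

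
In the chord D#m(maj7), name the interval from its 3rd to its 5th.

Spelling the chord: D#, F#, A#, C##.
So we need the interval from F# up to A#.
From F# to A# is 4 semitones, exactly the major third.

major third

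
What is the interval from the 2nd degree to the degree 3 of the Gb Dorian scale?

The scale runs Gb Ab Bbb Cb Db Eb Fb.
2nd degree = Ab; scale degree 3 = Bbb.
From Ab to Bbb: 1 semitone over a second = minor.

minor second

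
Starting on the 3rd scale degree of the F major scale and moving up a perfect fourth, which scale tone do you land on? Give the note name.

D

The scale is F G A Bb C D E.
The 3rd scale degree is A; a perfect fourth above that is D — scale degree 6.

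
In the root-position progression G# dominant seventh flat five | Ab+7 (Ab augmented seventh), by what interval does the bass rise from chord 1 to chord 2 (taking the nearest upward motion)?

diminished second

The roots are G# and Ab.
2 letter names make it a second; at 0 semitones (a whole step narrower than major) the quality is diminished.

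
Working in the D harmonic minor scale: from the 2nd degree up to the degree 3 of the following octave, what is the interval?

minor ninth

The scale runs D E F G A Bb C#.
The 2nd degree is E and the degree 3 (up an octave) is F.
E up to F is 13 semitones, a half step narrower than a major ninth, so the interval is minor.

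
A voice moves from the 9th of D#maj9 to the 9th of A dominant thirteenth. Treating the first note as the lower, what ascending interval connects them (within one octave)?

D#maj9 has E# as its 9th, and A dominant thirteenth has B as its 9th.
E# up to B is 6 semitones, a half step narrower than a perfect fifth, so the interval is diminished.

diminished fifth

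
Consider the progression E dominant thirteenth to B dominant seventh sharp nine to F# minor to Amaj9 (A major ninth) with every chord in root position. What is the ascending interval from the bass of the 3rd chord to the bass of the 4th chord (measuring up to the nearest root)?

m3

The roots are F# and A.
From F# to A: 3 semitones over a third = minor.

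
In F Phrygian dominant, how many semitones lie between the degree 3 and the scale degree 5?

The scale is F G♭ A B♭ C D♭ E♭.
A up to C is a minor third — 3 semitones.

3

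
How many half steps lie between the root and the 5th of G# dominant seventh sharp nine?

G#7#9: G# B# D# F# A##.
G# to D# is a perfect fifth: 7 semitones.

7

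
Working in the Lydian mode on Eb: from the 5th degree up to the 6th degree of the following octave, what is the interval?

M9

Eb lydian: Eb F G A Bb C D.
The 5th degree is Bb and the scale degree 6 (up an octave) is C.
Counting 9 letters and 14 half steps from Bb gives a major ninth.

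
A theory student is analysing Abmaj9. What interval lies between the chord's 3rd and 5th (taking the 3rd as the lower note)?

m3

The chord tones of Abmaj9 (Ab major ninth) are Ab, C, Eb, G, Bb.
3rd = C; 5th = Eb.
From C to Eb: 3 semitones over a third = minor.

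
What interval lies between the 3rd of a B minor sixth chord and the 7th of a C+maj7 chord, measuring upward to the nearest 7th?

B minor sixth has D as its 3rd, and C+maj7 has B as its 7th.
From D to B is 9 semitones, exactly the major sixth.

M6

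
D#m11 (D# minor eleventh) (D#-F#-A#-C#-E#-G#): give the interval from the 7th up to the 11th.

The 7th is C# and the 11th is G#.
From C# to G# is 7 semitones, exactly the perfect fifth.

P5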